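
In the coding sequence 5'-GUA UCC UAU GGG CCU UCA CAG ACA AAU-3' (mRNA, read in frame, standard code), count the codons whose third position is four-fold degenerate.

Codon 1 GUA (Val): third position 4-fold.
Codon 2 UCC (Ser): third position 4-fold.
Codon 3 UAU (Tyr): third position 2-fold.
Codon 4 GGG (Gly): third position 4-fold.
Codon 5 CCU (Pro): third position 4-fold.
Codon 6 UCA (Ser): third position 4-fold.
Codon 7 CAG (Gln): third position 2-fold.
Codon 8 ACA (Thr): third position 4-fold.
Codon 9 AAU (Asn): third position 2-fold.
Four-fold degenerate third positions: 6.

6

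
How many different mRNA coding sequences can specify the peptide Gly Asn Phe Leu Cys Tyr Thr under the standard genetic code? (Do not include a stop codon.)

Gly: 4 codons.
Asn: 2 codons.
Phe: 2 codons.
Leu: 6 codons.
Cys: 2 codons.
Tyr: 2 codons.
Thr: 4 codons.
4 × 2 × 2 × 6 × 2 × 2 × 4 = 1536.

1536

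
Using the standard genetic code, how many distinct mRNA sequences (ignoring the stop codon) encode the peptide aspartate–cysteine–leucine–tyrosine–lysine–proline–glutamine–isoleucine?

2304

Asp: 2 codons.
Cys: 2 codons.
Leu: 6 codons.
Tyr: 2 codons.
Lys: 2 codons.
Pro: 4 codons.
Gln: 2 codons.
Ile: 3 codons.
2 × 2 × 6 × 2 × 2 × 4 × 2 × 3 = 2304.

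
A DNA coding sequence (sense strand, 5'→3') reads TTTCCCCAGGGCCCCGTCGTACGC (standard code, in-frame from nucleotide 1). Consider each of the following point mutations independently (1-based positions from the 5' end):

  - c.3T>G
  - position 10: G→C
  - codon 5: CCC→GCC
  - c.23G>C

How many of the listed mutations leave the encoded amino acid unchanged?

Codon 1: TTT (Phe) → TTG (Leu) — missense.
Codon 4: GGC (Gly) → CGC (Arg) — missense.
Codon 5: CCC (Pro) → GCC (Ala) — missense.
Codon 8: CGC (Arg) → CCC (Pro) — missense.
Synonymous: 0 of 4.

0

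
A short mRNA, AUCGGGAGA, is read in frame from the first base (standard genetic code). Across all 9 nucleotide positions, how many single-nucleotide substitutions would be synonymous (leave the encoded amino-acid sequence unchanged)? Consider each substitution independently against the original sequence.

7

Codon 1 (AUC, Ile): 2 synonymous substitutions.
Codon 2 (GGG, Gly): 3 synonymous substitutions.
Codon 3 (AGA, Arg): 2 synonymous substitutions.
Total: 2 + 3 + 2 = 7.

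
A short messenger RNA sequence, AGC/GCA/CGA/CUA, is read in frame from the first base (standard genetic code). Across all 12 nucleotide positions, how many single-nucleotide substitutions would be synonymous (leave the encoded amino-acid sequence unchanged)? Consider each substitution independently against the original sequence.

12

Codon 1 (AGC, Ser): 1 synonymous substitution.
Codon 2 (GCA, Ala): 3 synonymous substitutions.
Codon 3 (CGA, Arg): 4 synonymous substitutions.
Codon 4 (CUA, Leu): 4 synonymous substitutions.
Total: 1 + 3 + 4 + 4 = 12.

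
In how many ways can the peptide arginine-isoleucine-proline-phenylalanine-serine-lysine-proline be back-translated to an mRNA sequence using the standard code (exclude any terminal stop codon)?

6912

Arg: 6 codons.
Ile: 3 codons.
Pro: 4 codons.
Phe: 2 codons.
Ser: 6 codons.
Lys: 2 codons.
Pro: 4 codons.
6 × 3 × 4 × 2 × 6 × 2 × 4 = 6912.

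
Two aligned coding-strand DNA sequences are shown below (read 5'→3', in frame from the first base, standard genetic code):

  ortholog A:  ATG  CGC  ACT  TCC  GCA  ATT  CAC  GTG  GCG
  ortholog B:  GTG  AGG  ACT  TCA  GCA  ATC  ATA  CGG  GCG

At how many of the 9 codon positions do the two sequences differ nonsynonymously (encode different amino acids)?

3

Codon 1: ATG Met / GTG Val — nonsynonymous.
Codon 2: CGC Arg / AGG Arg — synonymous.
Codon 3: ACT Thr / ACT Thr — identical.
Codon 4: TCC Ser / TCA Ser — synonymous.
Codon 5: GCA Ala / GCA Ala — identical.
Codon 6: ATT Ile / ATC Ile — synonymous.
Codon 7: CAC His / ATA Ile — nonsynonymous.
Codon 8: GTG Val / CGG Arg — nonsynonymous.
Codon 9: GCG Ala / GCG Ala — identical.
Nonsynonymous differences: 3.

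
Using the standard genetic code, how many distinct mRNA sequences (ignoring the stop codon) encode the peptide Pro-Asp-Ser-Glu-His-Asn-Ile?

1152

Pro: 4 codons.
Asp: 2 codons.
Ser: 6 codons.
Glu: 2 codons.
His: 2 codons.
Asn: 2 codons.
Ile: 3 codons.
4 × 2 × 6 × 2 × 2 × 2 × 3 = 1152.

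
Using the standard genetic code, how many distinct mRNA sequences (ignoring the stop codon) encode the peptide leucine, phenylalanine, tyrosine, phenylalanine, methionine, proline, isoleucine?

576

Leu: 6 codons.
Phe: 2 codons.
Tyr: 2 codons.
Phe: 2 codons.
Met: 1 codon.
Pro: 4 codons.
Ile: 3 codons.
6 × 2 × 2 × 2 × 1 × 4 × 3 = 576.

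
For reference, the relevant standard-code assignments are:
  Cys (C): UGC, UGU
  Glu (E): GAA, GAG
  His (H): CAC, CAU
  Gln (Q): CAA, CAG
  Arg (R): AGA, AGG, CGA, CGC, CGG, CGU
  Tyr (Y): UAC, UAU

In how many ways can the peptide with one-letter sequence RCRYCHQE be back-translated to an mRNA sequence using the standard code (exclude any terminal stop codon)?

Arg: 6 codons.
Cys: 2 codons.
Arg: 6 codons.
Tyr: 2 codons.
Cys: 2 codons.
His: 2 codons.
Gln: 2 codons.
Glu: 2 codons.
6 × 2 × 6 × 2 × 2 × 2 × 2 × 2 = 2304.

2304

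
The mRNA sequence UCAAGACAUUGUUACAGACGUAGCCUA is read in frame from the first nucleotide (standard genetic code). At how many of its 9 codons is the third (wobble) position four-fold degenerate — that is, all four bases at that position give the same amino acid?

Codon 1 UCA (Ser): third position 4-fold.
Codon 2 AGA (Arg): third position 2-fold.
Codon 3 CAU (His): third position 2-fold.
Codon 4 UGU (Cys): third position 2-fold.
Codon 5 UAC (Tyr): third position 2-fold.
Codon 6 AGA (Arg): third position 2-fold.
Codon 7 CGU (Arg): third position 4-fold.
Codon 8 AGC (Ser): third position 2-fold.
Codon 9 CUA (Leu): third position 4-fold.
Four-fold degenerate third positions: 3.

3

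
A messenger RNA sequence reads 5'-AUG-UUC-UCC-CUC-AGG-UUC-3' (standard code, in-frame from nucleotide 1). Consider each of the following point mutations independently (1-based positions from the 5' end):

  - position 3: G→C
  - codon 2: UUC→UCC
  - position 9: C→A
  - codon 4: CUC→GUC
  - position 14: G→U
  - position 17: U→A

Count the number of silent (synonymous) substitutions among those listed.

1

Codon 1: AUG (Met) → AUC (Ile) — missense.
Codon 2: UUC (Phe) → UCC (Ser) — missense.
Codon 3: UCC (Ser) → UCA (Ser) — synonymous.
Codon 4: CUC (Leu) → GUC (Val) — missense.
Codon 5: AGG (Arg) → AUG (Met) — missense.
Codon 6: UUC (Phe) → UAC (Tyr) — missense.
Synonymous: 1 of 6.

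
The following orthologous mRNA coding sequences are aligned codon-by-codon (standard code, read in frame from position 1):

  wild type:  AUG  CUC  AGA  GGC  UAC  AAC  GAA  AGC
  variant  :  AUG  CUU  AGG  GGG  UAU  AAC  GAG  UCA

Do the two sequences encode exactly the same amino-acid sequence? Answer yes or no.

yes

Codon 1: AUG Met / AUG Met — identical.
Codon 2: CUC Leu / CUU Leu — synonymous.
Codon 3: AGA Arg / AGG Arg — synonymous.
Codon 4: GGC Gly / GGG Gly — synonymous.
Codon 5: UAC Tyr / UAU Tyr — synonymous.
Codon 6: AAC Asn / AAC Asn — identical.
Codon 7: GAA Glu / GAG Glu — synonymous.
Codon 8: AGC Ser / UCA Ser — synonymous.
Nonsynonymous differences: 0 → same protein.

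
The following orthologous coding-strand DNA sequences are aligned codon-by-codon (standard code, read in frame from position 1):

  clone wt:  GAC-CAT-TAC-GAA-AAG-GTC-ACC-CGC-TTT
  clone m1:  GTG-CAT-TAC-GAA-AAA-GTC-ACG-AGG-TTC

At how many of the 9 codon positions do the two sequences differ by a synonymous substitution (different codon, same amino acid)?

4

Codon 1: GAC Asp / GTG Val — nonsynonymous.
Codon 2: CAT His / CAT His — identical.
Codon 3: TAC Tyr / TAC Tyr — identical.
Codon 4: GAA Glu / GAA Glu — identical.
Codon 5: AAG Lys / AAA Lys — synonymous.
Codon 6: GTC Val / GTC Val — identical.
Codon 7: ACC Thr / ACG Thr — synonymous.
Codon 8: CGC Arg / AGG Arg — synonymous.
Codon 9: TTT Phe / TTC Phe — synonymous.
Synonymous differences: 4.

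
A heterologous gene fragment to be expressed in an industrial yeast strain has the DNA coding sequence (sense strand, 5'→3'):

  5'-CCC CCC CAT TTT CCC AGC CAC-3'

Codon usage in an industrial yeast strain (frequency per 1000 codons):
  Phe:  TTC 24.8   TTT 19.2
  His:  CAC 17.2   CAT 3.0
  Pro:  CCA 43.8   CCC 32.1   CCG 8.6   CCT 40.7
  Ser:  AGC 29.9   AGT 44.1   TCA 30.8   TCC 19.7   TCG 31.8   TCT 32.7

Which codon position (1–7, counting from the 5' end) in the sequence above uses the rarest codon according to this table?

3

Codon 1 CCC (Pro): 32.1 per 1000.
Codon 2 CCC (Pro): 32.1 per 1000.
Codon 3 CAT (His): 3.0 per 1000.
Codon 4 TTT (Phe): 19.2 per 1000.
Codon 5 CCC (Pro): 32.1 per 1000.
Codon 6 AGC (Ser): 29.9 per 1000.
Codon 7 CAC (His): 17.2 per 1000.
Lowest frequency is 3.0 at codon 3.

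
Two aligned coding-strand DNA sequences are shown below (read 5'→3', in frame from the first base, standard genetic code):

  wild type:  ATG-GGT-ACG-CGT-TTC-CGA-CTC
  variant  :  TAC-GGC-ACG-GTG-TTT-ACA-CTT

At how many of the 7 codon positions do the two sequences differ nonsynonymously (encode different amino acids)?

Codon 1: ATG Met / TAC Tyr — nonsynonymous.
Codon 2: GGT Gly / GGC Gly — synonymous.
Codon 3: ACG Thr / ACG Thr — identical.
Codon 4: CGT Arg / GTG Val — nonsynonymous.
Codon 5: TTC Phe / TTT Phe — synonymous.
Codon 6: CGA Arg / ACA Thr — nonsynonymous.
Codon 7: CTC Leu / CTT Leu — synonymous.
Nonsynonymous differences: 3.

3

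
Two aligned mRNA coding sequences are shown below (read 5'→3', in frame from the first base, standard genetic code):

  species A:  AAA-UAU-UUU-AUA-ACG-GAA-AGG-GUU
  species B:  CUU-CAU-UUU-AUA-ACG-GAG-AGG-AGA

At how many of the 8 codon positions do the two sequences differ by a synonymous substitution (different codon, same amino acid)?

Codon 1: AAA Lys / CUU Leu — nonsynonymous.
Codon 2: UAU Tyr / CAU His — nonsynonymous.
Codon 3: UUU Phe / UUU Phe — identical.
Codon 4: AUA Ile / AUA Ile — identical.
Codon 5: ACG Thr / ACG Thr — identical.
Codon 6: GAA Glu / GAG Glu — synonymous.
Codon 7: AGG Arg / AGG Arg — identical.
Codon 8: GUU Val / AGA Arg — nonsynonymous.
Synonymous differences: 1.

1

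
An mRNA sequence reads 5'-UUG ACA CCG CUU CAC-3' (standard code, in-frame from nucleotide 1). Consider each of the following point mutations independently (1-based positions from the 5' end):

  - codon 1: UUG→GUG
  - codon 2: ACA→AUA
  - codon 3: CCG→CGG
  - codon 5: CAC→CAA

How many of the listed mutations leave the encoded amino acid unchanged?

Codon 1: UUG (Leu) → GUG (Val) — missense.
Codon 2: ACA (Thr) → AUA (Ile) — missense.
Codon 3: CCG (Pro) → CGG (Arg) — missense.
Codon 5: CAC (His) → CAA (Gln) — missense.
Synonymous: 0 of 4.

0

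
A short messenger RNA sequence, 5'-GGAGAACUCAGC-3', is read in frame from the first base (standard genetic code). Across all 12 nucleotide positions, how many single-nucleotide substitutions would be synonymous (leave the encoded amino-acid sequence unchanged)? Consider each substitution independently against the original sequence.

8

Codon 1 (GGA, Gly): 3 synonymous substitutions.
Codon 2 (GAA, Glu): 1 synonymous substitution.
Codon 3 (CUC, Leu): 3 synonymous substitutions.
Codon 4 (AGC, Ser): 1 synonymous substitution.
Total: 3 + 1 + 3 + 1 = 8.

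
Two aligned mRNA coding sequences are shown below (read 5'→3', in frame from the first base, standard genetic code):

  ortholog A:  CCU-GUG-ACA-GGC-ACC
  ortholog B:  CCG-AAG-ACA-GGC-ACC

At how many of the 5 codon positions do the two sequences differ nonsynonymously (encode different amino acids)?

Codon 1: CCU Pro / CCG Pro — synonymous.
Codon 2: GUG Val / AAG Lys — nonsynonymous.
Codon 3: ACA Thr / ACA Thr — identical.
Codon 4: GGC Gly / GGC Gly — identical.
Codon 5: ACC Thr / ACC Thr — identical.
Nonsynonymous differences: 1.

1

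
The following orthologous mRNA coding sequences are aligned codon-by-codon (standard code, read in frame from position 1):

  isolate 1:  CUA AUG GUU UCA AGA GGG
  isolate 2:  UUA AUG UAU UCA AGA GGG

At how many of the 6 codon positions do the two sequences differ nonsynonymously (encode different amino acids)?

Codon 1: CUA Leu / UUA Leu — synonymous.
Codon 2: AUG Met / AUG Met — identical.
Codon 3: GUU Val / UAU Tyr — nonsynonymous.
Codon 4: UCA Ser / UCA Ser — identical.
Codon 5: AGA Arg / AGA Arg — identical.
Codon 6: GGG Gly / GGG Gly — identical.
Nonsynonymous differences: 1.

1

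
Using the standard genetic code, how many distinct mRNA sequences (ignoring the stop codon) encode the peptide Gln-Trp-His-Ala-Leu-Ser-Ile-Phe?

3456

Gln: 2 codons.
Trp: 1 codon.
His: 2 codons.
Ala: 4 codons.
Leu: 6 codons.
Ser: 6 codons.
Ile: 3 codons.
Phe: 2 codons.
2 × 1 × 2 × 4 × 6 × 6 × 3 × 2 = 3456.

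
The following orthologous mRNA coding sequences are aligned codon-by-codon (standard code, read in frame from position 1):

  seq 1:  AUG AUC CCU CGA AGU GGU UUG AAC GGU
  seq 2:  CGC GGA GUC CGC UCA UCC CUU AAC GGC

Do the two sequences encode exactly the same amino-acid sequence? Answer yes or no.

no

Codon 1: AUG Met / CGC Arg — nonsynonymous.
Codon 2: AUC Ile / GGA Gly — nonsynonymous.
Codon 3: CCU Pro / GUC Val — nonsynonymous.
Codon 4: CGA Arg / CGC Arg — synonymous.
Codon 5: AGU Ser / UCA Ser — synonymous.
Codon 6: GGU Gly / UCC Ser — nonsynonymous.
Codon 7: UUG Leu / CUU Leu — synonymous.
Codon 8: AAC Asn / AAC Asn — identical.
Codon 9: GGU Gly / GGC Gly — synonymous.
Nonsynonymous differences: 4 → different protein.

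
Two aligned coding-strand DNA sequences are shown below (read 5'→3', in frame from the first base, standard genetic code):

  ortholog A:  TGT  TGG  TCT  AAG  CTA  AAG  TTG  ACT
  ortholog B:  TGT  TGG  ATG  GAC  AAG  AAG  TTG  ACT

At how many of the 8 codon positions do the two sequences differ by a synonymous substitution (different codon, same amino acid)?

Codon 1: TGT Cys / TGT Cys — identical.
Codon 2: TGG Trp / TGG Trp — identical.
Codon 3: TCT Ser / ATG Met — nonsynonymous.
Codon 4: AAG Lys / GAC Asp — nonsynonymous.
Codon 5: CTA Leu / AAG Lys — nonsynonymous.
Codon 6: AAG Lys / AAG Lys — identical.
Codon 7: TTG Leu / TTG Leu — identical.
Codon 8: ACT Thr / ACT Thr — identical.
Synonymous differences: 0.

0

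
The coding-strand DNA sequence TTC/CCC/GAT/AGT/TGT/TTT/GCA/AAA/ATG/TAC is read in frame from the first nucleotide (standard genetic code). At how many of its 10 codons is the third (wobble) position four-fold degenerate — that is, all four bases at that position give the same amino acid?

2

Codon 1 TTC (Phe): third position 2-fold.
Codon 2 CCC (Pro): third position 4-fold.
Codon 3 GAT (Asp): third position 2-fold.
Codon 4 AGT (Ser): third position 2-fold.
Codon 5 TGT (Cys): third position 2-fold.
Codon 6 TTT (Phe): third position 2-fold.
Codon 7 GCA (Ala): third position 4-fold.
Codon 8 AAA (Lys): third position 2-fold.
Codon 9 ATG (Met): third position 1-fold.
Codon 10 TAC (Tyr): third position 2-fold.
Four-fold degenerate third positions: 2.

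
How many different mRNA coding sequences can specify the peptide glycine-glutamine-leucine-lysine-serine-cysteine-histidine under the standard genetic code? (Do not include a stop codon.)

2304

Gly: 4 codons.
Gln: 2 codons.
Leu: 6 codons.
Lys: 2 codons.
Ser: 6 codons.
Cys: 2 codons.
His: 2 codons.
4 × 2 × 6 × 2 × 6 × 2 × 2 = 2304.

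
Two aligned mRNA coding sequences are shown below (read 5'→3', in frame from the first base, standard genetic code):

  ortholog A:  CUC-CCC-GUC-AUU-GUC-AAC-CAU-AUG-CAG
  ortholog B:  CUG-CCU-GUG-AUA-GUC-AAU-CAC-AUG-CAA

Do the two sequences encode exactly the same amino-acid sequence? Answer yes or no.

yes

Codon 1: CUC Leu / CUG Leu — synonymous.
Codon 2: CCC Pro / CCU Pro — synonymous.
Codon 3: GUC Val / GUG Val — synonymous.
Codon 4: AUU Ile / AUA Ile — synonymous.
Codon 5: GUC Val / GUC Val — identical.
Codon 6: AAC Asn / AAU Asn — synonymous.
Codon 7: CAU His / CAC His — synonymous.
Codon 8: AUG Met / AUG Met — identical.
Codon 9: CAG Gln / CAA Gln — synonymous.
Nonsynonymous differences: 0 → same protein.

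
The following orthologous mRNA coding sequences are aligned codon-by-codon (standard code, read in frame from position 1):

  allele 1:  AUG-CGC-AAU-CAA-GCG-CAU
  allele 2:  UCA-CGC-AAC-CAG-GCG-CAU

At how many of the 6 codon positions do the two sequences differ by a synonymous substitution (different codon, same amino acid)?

2

Codon 1: AUG Met / UCA Ser — nonsynonymous.
Codon 2: CGC Arg / CGC Arg — identical.
Codon 3: AAU Asn / AAC Asn — synonymous.
Codon 4: CAA Gln / CAG Gln — synonymous.
Codon 5: GCG Ala / GCG Ala — identical.
Codon 6: CAU His / CAU His — identical.
Synonymous differences: 2.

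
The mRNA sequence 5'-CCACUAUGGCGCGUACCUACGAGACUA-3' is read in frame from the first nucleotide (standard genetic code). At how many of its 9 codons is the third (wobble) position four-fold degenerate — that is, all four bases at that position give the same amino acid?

7

Codon 1 CCA (Pro): third position 4-fold.
Codon 2 CUA (Leu): third position 4-fold.
Codon 3 UGG (Trp): third position 1-fold.
Codon 4 CGC (Arg): third position 4-fold.
Codon 5 GUA (Val): third position 4-fold.
Codon 6 CCU (Pro): third position 4-fold.
Codon 7 ACG (Thr): third position 4-fold.
Codon 8 AGA (Arg): third position 2-fold.
Codon 9 CUA (Leu): third position 4-fold.
Four-fold degenerate third positions: 7.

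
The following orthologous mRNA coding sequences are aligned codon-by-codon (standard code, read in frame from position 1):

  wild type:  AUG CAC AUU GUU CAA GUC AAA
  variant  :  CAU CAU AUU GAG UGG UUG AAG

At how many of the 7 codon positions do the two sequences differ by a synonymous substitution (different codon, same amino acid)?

Codon 1: AUG Met / CAU His — nonsynonymous.
Codon 2: CAC His / CAU His — synonymous.
Codon 3: AUU Ile / AUU Ile — identical.
Codon 4: GUU Val / GAG Glu — nonsynonymous.
Codon 5: CAA Gln / UGG Trp — nonsynonymous.
Codon 6: GUC Val / UUG Leu — nonsynonymous.
Codon 7: AAA Lys / AAG Lys — synonymous.
Synonymous differences: 2.

2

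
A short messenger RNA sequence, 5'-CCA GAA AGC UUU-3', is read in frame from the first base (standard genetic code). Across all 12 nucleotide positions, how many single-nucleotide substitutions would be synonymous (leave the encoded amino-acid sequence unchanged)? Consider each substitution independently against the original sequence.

Codon 1 (CCA, Pro): 3 synonymous substitutions.
Codon 2 (GAA, Glu): 1 synonymous substitution.
Codon 3 (AGC, Ser): 1 synonymous substitution.
Codon 4 (UUU, Phe): 1 synonymous substitution.
Total: 3 + 1 + 1 + 1 = 6.

6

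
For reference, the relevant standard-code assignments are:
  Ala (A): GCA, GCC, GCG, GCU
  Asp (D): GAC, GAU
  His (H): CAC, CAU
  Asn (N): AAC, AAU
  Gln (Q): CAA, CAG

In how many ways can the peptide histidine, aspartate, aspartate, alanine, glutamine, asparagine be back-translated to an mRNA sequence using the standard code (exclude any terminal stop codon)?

His: 2 codons.
Asp: 2 codons.
Asp: 2 codons.
Ala: 4 codons.
Gln: 2 codons.
Asn: 2 codons.
2 × 2 × 2 × 4 × 2 × 2 = 128.

128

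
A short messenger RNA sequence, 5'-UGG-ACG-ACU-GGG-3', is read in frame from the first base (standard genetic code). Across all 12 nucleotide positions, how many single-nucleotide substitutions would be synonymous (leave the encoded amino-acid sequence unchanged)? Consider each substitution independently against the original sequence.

Codon 1 (UGG, Trp): 0 synonymous substitutions.
Codon 2 (ACG, Thr): 3 synonymous substitutions.
Codon 3 (ACU, Thr): 3 synonymous substitutions.
Codon 4 (GGG, Gly): 3 synonymous substitutions.
Total: 0 + 3 + 3 + 3 = 9.

9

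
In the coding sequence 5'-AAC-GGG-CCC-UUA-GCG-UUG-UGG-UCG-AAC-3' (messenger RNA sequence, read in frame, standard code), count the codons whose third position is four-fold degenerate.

Codon 1 AAC (Asn): third position 2-fold.
Codon 2 GGG (Gly): third position 4-fold.
Codon 3 CCC (Pro): third position 4-fold.
Codon 4 UUA (Leu): third position 2-fold.
Codon 5 GCG (Ala): third position 4-fold.
Codon 6 UUG (Leu): third position 2-fold.
Codon 7 UGG (Trp): third position 1-fold.
Codon 8 UCG (Ser): third position 4-fold.
Codon 9 AAC (Asn): third position 2-fold.
Four-fold degenerate third positions: 4.

4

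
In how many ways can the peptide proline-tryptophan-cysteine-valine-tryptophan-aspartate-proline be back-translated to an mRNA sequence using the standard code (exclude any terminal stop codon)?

256

Pro: 4 codons.
Trp: 1 codon.
Cys: 2 codons.
Val: 4 codons.
Trp: 1 codon.
Asp: 2 codons.
Pro: 4 codons.
4 × 1 × 2 × 4 × 1 × 2 × 4 = 256.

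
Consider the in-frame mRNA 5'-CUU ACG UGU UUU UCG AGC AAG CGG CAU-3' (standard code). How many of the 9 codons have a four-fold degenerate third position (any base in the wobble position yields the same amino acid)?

4

Codon 1 CUU (Leu): third position 4-fold.
Codon 2 ACG (Thr): third position 4-fold.
Codon 3 UGU (Cys): third position 2-fold.
Codon 4 UUU (Phe): third position 2-fold.
Codon 5 UCG (Ser): third position 4-fold.
Codon 6 AGC (Ser): third position 2-fold.
Codon 7 AAG (Lys): third position 2-fold.
Codon 8 CGG (Arg): third position 4-fold.
Codon 9 CAU (His): third position 2-fold.
Four-fold degenerate third positions: 4.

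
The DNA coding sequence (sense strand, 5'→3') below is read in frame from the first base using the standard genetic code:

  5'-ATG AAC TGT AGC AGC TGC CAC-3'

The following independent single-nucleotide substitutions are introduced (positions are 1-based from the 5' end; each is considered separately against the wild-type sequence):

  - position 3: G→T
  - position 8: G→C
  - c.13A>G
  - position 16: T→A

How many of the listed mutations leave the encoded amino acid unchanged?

Codon 1: ATG (Met) → ATT (Ile) — missense.
Codon 3: TGT (Cys) → TCT (Ser) — missense.
Codon 5: AGC (Ser) → GGC (Gly) — missense.
Codon 6: TGC (Cys) → AGC (Ser) — missense.
Synonymous: 0 of 4.

0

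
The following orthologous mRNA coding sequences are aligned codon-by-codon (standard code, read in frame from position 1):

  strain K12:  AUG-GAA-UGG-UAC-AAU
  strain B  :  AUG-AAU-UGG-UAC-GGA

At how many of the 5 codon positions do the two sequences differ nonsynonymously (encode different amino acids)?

2

Codon 1: AUG Met / AUG Met — identical.
Codon 2: GAA Glu / AAU Asn — nonsynonymous.
Codon 3: UGG Trp / UGG Trp — identical.
Codon 4: UAC Tyr / UAC Tyr — identical.
Codon 5: AAU Asn / GGA Gly — nonsynonymous.
Nonsynonymous differences: 2.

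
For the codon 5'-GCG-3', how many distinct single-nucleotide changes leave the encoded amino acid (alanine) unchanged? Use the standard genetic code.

3

Position 1: none → 0 synonymous.
Position 2: none → 0 synonymous.
Position 3: GCT, GCC, GCA → 3 synonymous.
Total: 0 + 0 + 3 = 3.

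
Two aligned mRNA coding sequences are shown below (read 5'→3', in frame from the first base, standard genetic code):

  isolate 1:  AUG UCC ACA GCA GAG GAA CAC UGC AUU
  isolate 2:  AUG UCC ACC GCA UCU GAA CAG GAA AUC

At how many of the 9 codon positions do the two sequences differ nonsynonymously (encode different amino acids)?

3

Codon 1: AUG Met / AUG Met — identical.
Codon 2: UCC Ser / UCC Ser — identical.
Codon 3: ACA Thr / ACC Thr — synonymous.
Codon 4: GCA Ala / GCA Ala — identical.
Codon 5: GAG Glu / UCU Ser — nonsynonymous.
Codon 6: GAA Glu / GAA Glu — identical.
Codon 7: CAC His / CAG Gln — nonsynonymous.
Codon 8: UGC Cys / GAA Glu — nonsynonymous.
Codon 9: AUU Ile / AUC Ile — synonymous.
Nonsynonymous differences: 3.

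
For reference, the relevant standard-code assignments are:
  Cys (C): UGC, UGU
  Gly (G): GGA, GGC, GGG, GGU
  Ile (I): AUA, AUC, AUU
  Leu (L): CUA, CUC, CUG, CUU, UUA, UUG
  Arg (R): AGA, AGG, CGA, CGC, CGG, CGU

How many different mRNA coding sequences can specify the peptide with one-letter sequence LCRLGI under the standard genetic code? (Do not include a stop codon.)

5184

Leu: 6 codons.
Cys: 2 codons.
Arg: 6 codons.
Leu: 6 codons.
Gly: 4 codons.
Ile: 3 codons.
6 × 2 × 6 × 6 × 4 × 3 = 5184.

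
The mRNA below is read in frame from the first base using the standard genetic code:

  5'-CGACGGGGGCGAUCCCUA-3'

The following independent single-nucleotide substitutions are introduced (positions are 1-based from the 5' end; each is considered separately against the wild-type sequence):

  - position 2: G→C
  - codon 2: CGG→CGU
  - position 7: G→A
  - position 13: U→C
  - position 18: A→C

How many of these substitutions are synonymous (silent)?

Codon 1: CGA (Arg) → CCA (Pro) — missense.
Codon 2: CGG (Arg) → CGU (Arg) — synonymous.
Codon 3: GGG (Gly) → AGG (Arg) — missense.
Codon 5: UCC (Ser) → CCC (Pro) — missense.
Codon 6: CUA (Leu) → CUC (Leu) — synonymous.
Synonymous: 2 of 5.

2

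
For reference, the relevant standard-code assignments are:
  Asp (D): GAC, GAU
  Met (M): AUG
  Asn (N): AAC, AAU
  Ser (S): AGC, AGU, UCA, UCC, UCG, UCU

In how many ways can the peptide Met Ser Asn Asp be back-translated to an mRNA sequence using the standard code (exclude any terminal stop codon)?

Met: 1 codon.
Ser: 6 codons.
Asn: 2 codons.
Asp: 2 codons.
1 × 6 × 2 × 2 = 24.

24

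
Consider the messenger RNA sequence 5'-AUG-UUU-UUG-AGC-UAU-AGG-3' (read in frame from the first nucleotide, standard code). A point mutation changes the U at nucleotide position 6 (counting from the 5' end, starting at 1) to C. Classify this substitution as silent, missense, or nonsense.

silent

Position 6 falls in codon 2: UUU → Phe.
After the substitution the codon is UUC → Phe.
Both encode Phe, so the change is synonymous.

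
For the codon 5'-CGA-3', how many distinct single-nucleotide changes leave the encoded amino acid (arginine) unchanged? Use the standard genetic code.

4

Position 1: AGA → 1 synonymous.
Position 2: none → 0 synonymous.
Position 3: CGU, CGC, CGG → 3 synonymous.
Total: 1 + 0 + 3 = 4.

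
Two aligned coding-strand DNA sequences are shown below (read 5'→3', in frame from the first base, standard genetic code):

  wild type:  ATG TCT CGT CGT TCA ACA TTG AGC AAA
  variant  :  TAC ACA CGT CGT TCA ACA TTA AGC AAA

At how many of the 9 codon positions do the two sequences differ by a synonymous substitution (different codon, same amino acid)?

Codon 1: ATG Met / TAC Tyr — nonsynonymous.
Codon 2: TCT Ser / ACA Thr — nonsynonymous.
Codon 3: CGT Arg / CGT Arg — identical.
Codon 4: CGT Arg / CGT Arg — identical.
Codon 5: TCA Ser / TCA Ser — identical.
Codon 6: ACA Thr / ACA Thr — identical.
Codon 7: TTG Leu / TTA Leu — synonymous.
Codon 8: AGC Ser / AGC Ser — identical.
Codon 9: AAA Lys / AAA Lys — identical.
Synonymous differences: 1.

1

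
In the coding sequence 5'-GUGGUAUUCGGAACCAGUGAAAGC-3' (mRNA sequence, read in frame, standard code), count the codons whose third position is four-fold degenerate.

Codon 1 GUG (Val): third position 4-fold.
Codon 2 GUA (Val): third position 4-fold.
Codon 3 UUC (Phe): third position 2-fold.
Codon 4 GGA (Gly): third position 4-fold.
Codon 5 ACC (Thr): third position 4-fold.
Codon 6 AGU (Ser): third position 2-fold.
Codon 7 GAA (Glu): third position 2-fold.
Codon 8 AGC (Ser): third position 2-fold.
Four-fold degenerate third positions: 4.

4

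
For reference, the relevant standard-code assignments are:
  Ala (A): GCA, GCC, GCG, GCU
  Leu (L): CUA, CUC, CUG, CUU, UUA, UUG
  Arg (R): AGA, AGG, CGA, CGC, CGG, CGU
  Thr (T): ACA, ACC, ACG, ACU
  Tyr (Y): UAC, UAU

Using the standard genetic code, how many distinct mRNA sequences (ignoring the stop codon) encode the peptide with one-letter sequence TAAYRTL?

Thr: 4 codons.
Ala: 4 codons.
Ala: 4 codons.
Tyr: 2 codons.
Arg: 6 codons.
Thr: 4 codons.
Leu: 6 codons.
4 × 4 × 4 × 2 × 6 × 4 × 6 = 18432.

18432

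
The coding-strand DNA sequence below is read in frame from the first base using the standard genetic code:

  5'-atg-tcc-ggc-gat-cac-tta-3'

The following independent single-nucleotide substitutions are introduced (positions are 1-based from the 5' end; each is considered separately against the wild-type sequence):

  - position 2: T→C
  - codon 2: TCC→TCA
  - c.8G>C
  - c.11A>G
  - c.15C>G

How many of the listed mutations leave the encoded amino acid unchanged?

Codon 1: ATG (Met) → ACG (Thr) — missense.
Codon 2: TCC (Ser) → TCA (Ser) — synonymous.
Codon 3: GGC (Gly) → GCC (Ala) — missense.
Codon 4: GAT (Asp) → GGT (Gly) — missense.
Codon 5: CAC (His) → CAG (Gln) — missense.
Synonymous: 1 of 5.

1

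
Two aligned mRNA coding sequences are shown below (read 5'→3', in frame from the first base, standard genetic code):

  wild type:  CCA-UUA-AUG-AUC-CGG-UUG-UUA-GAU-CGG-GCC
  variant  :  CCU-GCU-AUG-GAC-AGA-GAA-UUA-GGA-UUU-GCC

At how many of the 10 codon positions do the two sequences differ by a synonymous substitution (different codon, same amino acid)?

Codon 1: CCA Pro / CCU Pro — synonymous.
Codon 2: UUA Leu / GCU Ala — nonsynonymous.
Codon 3: AUG Met / AUG Met — identical.
Codon 4: AUC Ile / GAC Asp — nonsynonymous.
Codon 5: CGG Arg / AGA Arg — synonymous.
Codon 6: UUG Leu / GAA Glu — nonsynonymous.
Codon 7: UUA Leu / UUA Leu — identical.
Codon 8: GAU Asp / GGA Gly — nonsynonymous.
Codon 9: CGG Arg / UUU Phe — nonsynonymous.
Codon 10: GCC Ala / GCC Ala — identical.
Synonymous differences: 2.

2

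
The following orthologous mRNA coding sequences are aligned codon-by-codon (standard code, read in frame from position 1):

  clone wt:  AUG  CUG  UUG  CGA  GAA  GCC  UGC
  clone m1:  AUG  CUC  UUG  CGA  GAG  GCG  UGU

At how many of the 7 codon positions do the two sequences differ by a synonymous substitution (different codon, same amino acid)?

4

Codon 1: AUG Met / AUG Met — identical.
Codon 2: CUG Leu / CUC Leu — synonymous.
Codon 3: UUG Leu / UUG Leu — identical.
Codon 4: CGA Arg / CGA Arg — identical.
Codon 5: GAA Glu / GAG Glu — synonymous.
Codon 6: GCC Ala / GCG Ala — synonymous.
Codon 7: UGC Cys / UGU Cys — synonymous.
Synonymous differences: 4.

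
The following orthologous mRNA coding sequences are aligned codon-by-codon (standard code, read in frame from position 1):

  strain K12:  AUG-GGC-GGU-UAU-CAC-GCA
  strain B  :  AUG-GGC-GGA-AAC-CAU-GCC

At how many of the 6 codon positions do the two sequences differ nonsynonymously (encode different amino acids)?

1

Codon 1: AUG Met / AUG Met — identical.
Codon 2: GGC Gly / GGC Gly — identical.
Codon 3: GGU Gly / GGA Gly — synonymous.
Codon 4: UAU Tyr / AAC Asn — nonsynonymous.
Codon 5: CAC His / CAU His — synonymous.
Codon 6: GCA Ala / GCC Ala — synonymous.
Nonsynonymous differences: 1.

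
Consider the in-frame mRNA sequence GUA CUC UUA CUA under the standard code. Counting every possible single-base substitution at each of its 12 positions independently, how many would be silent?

Codon 1 (GUA, Val): 3 synonymous substitutions.
Codon 2 (CUC, Leu): 3 synonymous substitutions.
Codon 3 (UUA, Leu): 2 synonymous substitutions.
Codon 4 (CUA, Leu): 4 synonymous substitutions.
Total: 3 + 3 + 2 + 4 = 12.

12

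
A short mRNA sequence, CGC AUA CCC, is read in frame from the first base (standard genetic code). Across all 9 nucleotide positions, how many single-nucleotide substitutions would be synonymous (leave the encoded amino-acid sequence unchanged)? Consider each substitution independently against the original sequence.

Codon 1 (CGC, Arg): 3 synonymous substitutions.
Codon 2 (AUA, Ile): 2 synonymous substitutions.
Codon 3 (CCC, Pro): 3 synonymous substitutions.
Total: 3 + 2 + 3 = 8.

8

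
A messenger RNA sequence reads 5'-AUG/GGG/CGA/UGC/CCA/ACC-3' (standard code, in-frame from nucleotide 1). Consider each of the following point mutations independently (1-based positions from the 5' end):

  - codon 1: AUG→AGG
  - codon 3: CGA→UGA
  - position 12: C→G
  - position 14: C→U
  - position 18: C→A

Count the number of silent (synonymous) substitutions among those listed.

Codon 1: AUG (Met) → AGG (Arg) — missense.
Codon 3: CGA (Arg) → UGA (Stop) — nonsense.
Codon 4: UGC (Cys) → UGG (Trp) — missense.
Codon 5: CCA (Pro) → CUA (Leu) — missense.
Codon 6: ACC (Thr) → ACA (Thr) — synonymous.
Synonymous: 1 of 5.

1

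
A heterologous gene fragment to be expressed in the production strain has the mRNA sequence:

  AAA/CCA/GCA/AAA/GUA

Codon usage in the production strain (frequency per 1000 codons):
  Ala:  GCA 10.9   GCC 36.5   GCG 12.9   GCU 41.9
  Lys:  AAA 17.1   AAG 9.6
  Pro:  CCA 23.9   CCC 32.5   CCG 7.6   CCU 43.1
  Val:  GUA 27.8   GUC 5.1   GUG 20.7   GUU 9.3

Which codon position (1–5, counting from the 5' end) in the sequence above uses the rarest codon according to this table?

Codon 1 AAA (Lys): 17.1 per 1000.
Codon 2 CCA (Pro): 23.9 per 1000.
Codon 3 GCA (Ala): 10.9 per 1000.
Codon 4 AAA (Lys): 17.1 per 1000.
Codon 5 GUA (Val): 27.8 per 1000.
Lowest frequency is 10.9 at codon 3.

3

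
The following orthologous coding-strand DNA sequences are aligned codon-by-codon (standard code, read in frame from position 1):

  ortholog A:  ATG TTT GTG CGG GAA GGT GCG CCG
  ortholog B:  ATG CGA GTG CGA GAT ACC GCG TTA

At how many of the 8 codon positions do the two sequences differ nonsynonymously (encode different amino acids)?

4

Codon 1: ATG Met / ATG Met — identical.
Codon 2: TTT Phe / CGA Arg — nonsynonymous.
Codon 3: GTG Val / GTG Val — identical.
Codon 4: CGG Arg / CGA Arg — synonymous.
Codon 5: GAA Glu / GAT Asp — nonsynonymous.
Codon 6: GGT Gly / ACC Thr — nonsynonymous.
Codon 7: GCG Ala / GCG Ala — identical.
Codon 8: CCG Pro / TTA Leu — nonsynonymous.
Nonsynonymous differences: 4.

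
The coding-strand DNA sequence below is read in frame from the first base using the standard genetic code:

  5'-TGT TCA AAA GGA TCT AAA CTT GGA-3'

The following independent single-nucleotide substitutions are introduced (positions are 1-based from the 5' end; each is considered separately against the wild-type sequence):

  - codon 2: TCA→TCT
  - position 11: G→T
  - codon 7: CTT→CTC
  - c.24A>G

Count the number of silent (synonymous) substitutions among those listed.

3

Codon 2: TCA (Ser) → TCT (Ser) — synonymous.
Codon 4: GGA (Gly) → GTA (Val) — missense.
Codon 7: CTT (Leu) → CTC (Leu) — synonymous.
Codon 8: GGA (Gly) → GGG (Gly) — synonymous.
Synonymous: 3 of 4.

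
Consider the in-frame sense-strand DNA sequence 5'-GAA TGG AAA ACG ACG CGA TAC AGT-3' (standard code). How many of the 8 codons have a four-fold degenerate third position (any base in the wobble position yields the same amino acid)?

Codon 1 GAA (Glu): third position 2-fold.
Codon 2 TGG (Trp): third position 1-fold.
Codon 3 AAA (Lys): third position 2-fold.
Codon 4 ACG (Thr): third position 4-fold.
Codon 5 ACG (Thr): third position 4-fold.
Codon 6 CGA (Arg): third position 4-fold.
Codon 7 TAC (Tyr): third position 2-fold.
Codon 8 AGT (Ser): third position 2-fold.
Four-fold degenerate third positions: 3.

3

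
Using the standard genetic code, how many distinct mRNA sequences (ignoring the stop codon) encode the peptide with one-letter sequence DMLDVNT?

768

Asp: 2 codons.
Met: 1 codon.
Leu: 6 codons.
Asp: 2 codons.
Val: 4 codons.
Asn: 2 codons.
Thr: 4 codons.
2 × 1 × 6 × 2 × 4 × 2 × 4 = 768.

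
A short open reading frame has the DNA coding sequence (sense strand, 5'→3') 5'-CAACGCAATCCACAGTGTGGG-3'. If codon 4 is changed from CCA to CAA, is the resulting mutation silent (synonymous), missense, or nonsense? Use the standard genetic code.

Position 11 falls in codon 4: CCA → Pro.
After the substitution the codon is CAA → Gln.
Pro ≠ Gln, so this is a missense mutation.

missense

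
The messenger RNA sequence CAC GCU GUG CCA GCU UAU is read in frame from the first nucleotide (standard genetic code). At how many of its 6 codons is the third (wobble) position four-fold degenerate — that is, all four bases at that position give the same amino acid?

Codon 1 CAC (His): third position 2-fold.
Codon 2 GCU (Ala): third position 4-fold.
Codon 3 GUG (Val): third position 4-fold.
Codon 4 CCA (Pro): third position 4-fold.
Codon 5 GCU (Ala): third position 4-fold.
Codon 6 UAU (Tyr): third position 2-fold.
Four-fold degenerate third positions: 4.

4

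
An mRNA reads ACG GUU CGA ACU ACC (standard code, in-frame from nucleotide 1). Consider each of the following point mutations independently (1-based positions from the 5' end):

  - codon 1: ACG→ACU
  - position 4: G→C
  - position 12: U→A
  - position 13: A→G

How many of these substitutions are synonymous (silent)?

2

Codon 1: ACG (Thr) → ACU (Thr) — synonymous.
Codon 2: GUU (Val) → CUU (Leu) — missense.
Codon 4: ACU (Thr) → ACA (Thr) — synonymous.
Codon 5: ACC (Thr) → GCC (Ala) — missense.
Synonymous: 2 of 4.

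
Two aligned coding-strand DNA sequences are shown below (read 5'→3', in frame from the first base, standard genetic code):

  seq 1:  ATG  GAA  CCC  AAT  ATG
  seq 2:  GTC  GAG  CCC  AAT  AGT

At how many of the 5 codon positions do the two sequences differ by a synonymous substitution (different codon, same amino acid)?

1

Codon 1: ATG Met / GTC Val — nonsynonymous.
Codon 2: GAA Glu / GAG Glu — synonymous.
Codon 3: CCC Pro / CCC Pro — identical.
Codon 4: AAT Asn / AAT Asn — identical.
Codon 5: ATG Met / AGT Ser — nonsynonymous.
Synonymous differences: 1.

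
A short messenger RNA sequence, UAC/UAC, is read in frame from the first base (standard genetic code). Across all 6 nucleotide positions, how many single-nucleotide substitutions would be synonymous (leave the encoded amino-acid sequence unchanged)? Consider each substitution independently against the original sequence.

Codon 1 (UAC, Tyr): 1 synonymous substitution.
Codon 2 (UAC, Tyr): 1 synonymous substitution.
Total: 1 + 1 = 2.

2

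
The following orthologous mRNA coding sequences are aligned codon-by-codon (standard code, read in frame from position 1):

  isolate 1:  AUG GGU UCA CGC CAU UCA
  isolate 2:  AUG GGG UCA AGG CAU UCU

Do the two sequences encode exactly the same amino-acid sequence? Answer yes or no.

Codon 1: AUG Met / AUG Met — identical.
Codon 2: GGU Gly / GGG Gly — synonymous.
Codon 3: UCA Ser / UCA Ser — identical.
Codon 4: CGC Arg / AGG Arg — synonymous.
Codon 5: CAU His / CAU His — identical.
Codon 6: UCA Ser / UCU Ser — synonymous.
Nonsynonymous differences: 0 → same protein.

yes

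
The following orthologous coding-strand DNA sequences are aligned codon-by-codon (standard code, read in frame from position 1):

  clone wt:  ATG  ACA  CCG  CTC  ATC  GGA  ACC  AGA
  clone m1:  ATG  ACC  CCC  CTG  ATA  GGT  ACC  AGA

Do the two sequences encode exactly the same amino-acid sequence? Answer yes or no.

yes

Codon 1: ATG Met / ATG Met — identical.
Codon 2: ACA Thr / ACC Thr — synonymous.
Codon 3: CCG Pro / CCC Pro — synonymous.
Codon 4: CTC Leu / CTG Leu — synonymous.
Codon 5: ATC Ile / ATA Ile — synonymous.
Codon 6: GGA Gly / GGT Gly — synonymous.
Codon 7: ACC Thr / ACC Thr — identical.
Codon 8: AGA Arg / AGA Arg — identical.
Nonsynonymous differences: 0 → same protein.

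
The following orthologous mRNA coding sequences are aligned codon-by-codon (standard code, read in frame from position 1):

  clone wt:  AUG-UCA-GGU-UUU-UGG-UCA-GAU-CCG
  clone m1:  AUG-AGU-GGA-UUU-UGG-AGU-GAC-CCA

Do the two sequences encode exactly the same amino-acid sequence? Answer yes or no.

yes

Codon 1: AUG Met / AUG Met — identical.
Codon 2: UCA Ser / AGU Ser — synonymous.
Codon 3: GGU Gly / GGA Gly — synonymous.
Codon 4: UUU Phe / UUU Phe — identical.
Codon 5: UGG Trp / UGG Trp — identical.
Codon 6: UCA Ser / AGU Ser — synonymous.
Codon 7: GAU Asp / GAC Asp — synonymous.
Codon 8: CCG Pro / CCA Pro — synonymous.
Nonsynonymous differences: 0 → same protein.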